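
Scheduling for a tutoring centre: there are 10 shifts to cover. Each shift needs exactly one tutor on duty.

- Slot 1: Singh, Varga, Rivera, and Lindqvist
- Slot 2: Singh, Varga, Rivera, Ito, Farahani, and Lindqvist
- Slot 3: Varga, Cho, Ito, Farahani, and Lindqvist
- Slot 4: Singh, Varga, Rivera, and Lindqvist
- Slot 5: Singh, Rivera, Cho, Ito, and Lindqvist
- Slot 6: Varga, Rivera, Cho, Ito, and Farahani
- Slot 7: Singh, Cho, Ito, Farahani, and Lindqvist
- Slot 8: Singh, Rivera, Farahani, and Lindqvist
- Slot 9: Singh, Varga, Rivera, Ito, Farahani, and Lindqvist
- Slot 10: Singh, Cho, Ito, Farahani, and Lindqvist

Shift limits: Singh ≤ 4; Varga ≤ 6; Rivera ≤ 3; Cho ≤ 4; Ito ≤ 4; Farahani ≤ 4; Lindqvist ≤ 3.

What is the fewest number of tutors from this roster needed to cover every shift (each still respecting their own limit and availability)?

10 slots to fill and no one can take more than 6, so at least ⌈10/6⌉ = 2 tutors are needed.
Singh and Varga alone can cover everything: Slot 1→Varga, Slot 2→Varga, Slot 3→Varga, Slot 4→Varga, Slot 5→Singh, Slot 6→Varga, Slot 7→Singh, Slot 8→Singh, Slot 9→Varga, Slot 10→Singh.

2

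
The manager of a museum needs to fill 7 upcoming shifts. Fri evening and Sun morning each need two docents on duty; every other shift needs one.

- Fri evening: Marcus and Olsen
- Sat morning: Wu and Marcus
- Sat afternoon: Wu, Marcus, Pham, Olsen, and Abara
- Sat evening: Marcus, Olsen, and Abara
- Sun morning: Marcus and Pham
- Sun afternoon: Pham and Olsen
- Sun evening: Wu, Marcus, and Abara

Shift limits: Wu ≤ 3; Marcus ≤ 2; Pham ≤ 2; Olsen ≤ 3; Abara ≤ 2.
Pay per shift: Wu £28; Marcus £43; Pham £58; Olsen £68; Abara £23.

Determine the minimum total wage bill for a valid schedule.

Fri evening can only be covered by Marcus and Olsen, so that assignment is forced.
Sun morning can only be covered by Marcus and Pham, so that assignment is forced.
Picking the cheapest available docent for each shift independently would cost £367, but that ignores the shift limits.
An optimal schedule: Fri evening→Marcus+Olsen, Sat morning→Wu, Sat afternoon→Wu, Sat evening→Abara, Sun morning→Marcus+Pham, Sun afternoon→Pham, Sun evening→Abara.
Total: 43 + 68 + 28 + 28 + 23 + 43 + 58 + 58 + 23 = £372.

£372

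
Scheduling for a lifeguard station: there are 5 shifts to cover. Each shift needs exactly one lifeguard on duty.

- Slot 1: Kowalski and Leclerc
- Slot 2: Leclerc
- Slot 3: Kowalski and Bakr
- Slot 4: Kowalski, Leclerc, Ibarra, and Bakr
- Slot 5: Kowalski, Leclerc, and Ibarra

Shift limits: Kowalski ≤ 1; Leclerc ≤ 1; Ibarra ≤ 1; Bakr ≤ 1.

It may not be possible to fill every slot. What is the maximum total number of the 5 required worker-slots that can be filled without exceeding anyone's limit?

4

Total capacity across all lifeguards is 1+1+1+1 = 4, and 5 slots are needed, so at most 4 can be filled.
An assignment achieving 4: Slot 1→Kowalski, Slot 2→Leclerc, Slot 3→Bakr, Slot 5→Ibarra.
Loads: Kowalski 1/1, Leclerc 1/1, Ibarra 1/1, Bakr 1/1.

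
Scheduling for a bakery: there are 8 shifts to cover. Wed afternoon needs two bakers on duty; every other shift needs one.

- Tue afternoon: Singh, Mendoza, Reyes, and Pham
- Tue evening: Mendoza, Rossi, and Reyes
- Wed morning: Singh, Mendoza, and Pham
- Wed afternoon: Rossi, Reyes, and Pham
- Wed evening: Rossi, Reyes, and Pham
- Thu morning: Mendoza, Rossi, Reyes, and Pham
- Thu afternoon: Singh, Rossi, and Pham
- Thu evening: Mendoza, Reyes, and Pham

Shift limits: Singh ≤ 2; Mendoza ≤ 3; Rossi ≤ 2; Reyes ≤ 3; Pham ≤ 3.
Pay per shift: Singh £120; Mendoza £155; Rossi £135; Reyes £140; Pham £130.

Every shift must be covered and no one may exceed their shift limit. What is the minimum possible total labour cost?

Picking the cheapest available baker for each shift independently would cost £1150, but that ignores the shift limits.
An optimal schedule: Tue afternoon→Reyes, Tue evening→Rossi, Wed morning→Singh, Wed afternoon→Pham+Rossi, Wed evening→Pham, Thu morning→Reyes, Thu afternoon→Singh, Thu evening→Pham.
Total: 140 + 135 + 120 + 130 + 135 + 130 + 140 + 120 + 130 = £1180.

£1180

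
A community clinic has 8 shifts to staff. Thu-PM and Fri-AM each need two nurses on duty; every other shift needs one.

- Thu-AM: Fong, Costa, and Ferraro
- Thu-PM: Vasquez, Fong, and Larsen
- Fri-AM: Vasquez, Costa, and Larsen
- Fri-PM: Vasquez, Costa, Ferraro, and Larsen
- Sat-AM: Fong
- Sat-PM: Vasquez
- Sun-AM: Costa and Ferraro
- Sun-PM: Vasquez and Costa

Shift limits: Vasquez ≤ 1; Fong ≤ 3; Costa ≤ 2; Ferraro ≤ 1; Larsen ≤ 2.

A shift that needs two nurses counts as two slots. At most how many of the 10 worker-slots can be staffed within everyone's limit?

Total capacity across all nurses is 1+3+2+1+2 = 9, and 10 slots are needed, so at most 9 can be filled.
An assignment achieving 9: Thu-AM→Fong, Thu-PM→Fong+Larsen, Fri-AM→Larsen, Fri-PM→Ferraro, Sat-AM→Fong, Sat-PM→Vasquez, Sun-AM→Costa, Sun-PM→Costa.
Loads: Vasquez 1/1, Fong 3/3, Costa 2/2, Ferraro 1/1, Larsen 2/2.

9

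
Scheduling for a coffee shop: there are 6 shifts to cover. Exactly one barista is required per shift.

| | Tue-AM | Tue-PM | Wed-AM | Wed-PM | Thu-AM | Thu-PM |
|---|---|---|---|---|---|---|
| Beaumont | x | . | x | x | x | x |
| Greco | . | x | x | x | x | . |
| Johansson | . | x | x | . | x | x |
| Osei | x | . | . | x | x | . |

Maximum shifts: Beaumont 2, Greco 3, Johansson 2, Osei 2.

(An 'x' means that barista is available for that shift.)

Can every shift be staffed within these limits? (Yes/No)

One valid schedule: Tue-AM→Beaumont, Tue-PM→Greco, Wed-AM→Greco, Wed-PM→Greco, Thu-AM→Johansson, Thu-PM→Beaumont.
Loads: Beaumont 2/2, Greco 3/3, Johansson 1/2, Osei 0/2 — all within limits.

Yes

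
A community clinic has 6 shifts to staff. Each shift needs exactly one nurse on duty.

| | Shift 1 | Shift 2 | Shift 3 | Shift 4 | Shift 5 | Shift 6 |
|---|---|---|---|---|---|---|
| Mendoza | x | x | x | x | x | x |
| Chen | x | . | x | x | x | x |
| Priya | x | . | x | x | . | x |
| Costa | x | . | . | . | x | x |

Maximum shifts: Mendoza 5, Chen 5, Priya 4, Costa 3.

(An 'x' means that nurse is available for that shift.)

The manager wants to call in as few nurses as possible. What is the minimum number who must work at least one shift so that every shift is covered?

6 slots to fill and no one can take more than 5, so at least ⌈6/5⌉ = 2 nurses are needed.
Mendoza and Chen alone can cover everything: Shift 1→Mendoza, Shift 2→Mendoza, Shift 3→Mendoza, Shift 4→Mendoza, Shift 5→Mendoza, Shift 6→Chen.

2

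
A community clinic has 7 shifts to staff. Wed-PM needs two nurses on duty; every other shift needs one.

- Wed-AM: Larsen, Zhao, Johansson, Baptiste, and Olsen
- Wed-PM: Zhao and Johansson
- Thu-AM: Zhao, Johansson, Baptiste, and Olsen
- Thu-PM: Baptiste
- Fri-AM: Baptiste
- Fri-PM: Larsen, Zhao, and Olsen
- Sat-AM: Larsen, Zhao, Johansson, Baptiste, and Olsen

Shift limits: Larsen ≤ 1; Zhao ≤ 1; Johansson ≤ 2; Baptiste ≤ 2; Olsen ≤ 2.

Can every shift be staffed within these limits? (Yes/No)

Wed-PM can only be covered by Zhao and Johansson, so that assignment is forced.
Thu-PM can only be covered by Baptiste, so that assignment is forced.
Fri-AM can only be covered by Baptiste, so that assignment is forced.
One valid schedule: Wed-AM→Olsen, Wed-PM→Zhao+Johansson, Thu-AM→Johansson, Thu-PM→Baptiste, Fri-AM→Baptiste, Fri-PM→Larsen, Sat-AM→Olsen.
Loads: Larsen 1/1, Zhao 1/1, Johansson 2/2, Baptiste 2/2, Olsen 2/2 — all within limits.

Yes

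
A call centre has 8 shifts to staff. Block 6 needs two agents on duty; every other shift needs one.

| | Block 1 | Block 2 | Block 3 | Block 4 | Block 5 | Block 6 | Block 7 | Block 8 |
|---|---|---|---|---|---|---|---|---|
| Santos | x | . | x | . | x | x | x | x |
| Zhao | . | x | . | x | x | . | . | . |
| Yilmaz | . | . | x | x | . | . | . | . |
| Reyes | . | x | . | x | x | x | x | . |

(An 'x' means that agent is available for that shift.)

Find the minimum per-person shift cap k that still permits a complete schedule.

3

With 4 agents and 9 worker-slots to fill, someone must work at least ⌈9/4⌉ = 3 shifts, so k ≥ 3.
k = 3 works: Block 1→Santos, Block 2→Zhao, Block 3→Yilmaz, Block 4→Zhao, Block 5→Zhao, Block 6→Santos+Reyes, Block 7→Reyes, Block 8→Santos.
Loads: Santos 3, Zhao 3, Yilmaz 1, Reyes 2 — all ≤ 3.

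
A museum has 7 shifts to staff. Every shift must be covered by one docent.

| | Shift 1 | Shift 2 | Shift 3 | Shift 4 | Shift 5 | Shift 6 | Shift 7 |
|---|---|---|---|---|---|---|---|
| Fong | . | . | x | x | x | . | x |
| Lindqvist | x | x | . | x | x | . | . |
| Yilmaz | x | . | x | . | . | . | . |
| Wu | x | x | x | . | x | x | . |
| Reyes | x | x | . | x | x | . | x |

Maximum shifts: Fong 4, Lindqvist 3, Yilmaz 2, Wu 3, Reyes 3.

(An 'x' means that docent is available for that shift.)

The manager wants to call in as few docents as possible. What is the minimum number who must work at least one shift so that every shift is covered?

2

7 slots to fill and no one can take more than 4, so at least ⌈7/4⌉ = 2 docents are needed.
Fong and Wu alone can cover everything: Shift 1→Wu, Shift 2→Wu, Shift 3→Fong, Shift 4→Fong, Shift 5→Fong, Shift 6→Wu, Shift 7→Fong.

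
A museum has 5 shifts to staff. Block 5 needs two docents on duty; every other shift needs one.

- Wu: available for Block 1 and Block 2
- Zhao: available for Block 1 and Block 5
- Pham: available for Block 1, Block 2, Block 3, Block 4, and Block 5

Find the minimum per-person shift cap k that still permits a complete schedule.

With 3 docents and 6 worker-slots to fill, someone must work at least ⌈6/3⌉ = 2 shifts, so k ≥ 2.
k = 2 fails: Shifts {Block 3, Block 4, Block 5} need 4 worker-slots in total, but the docents available for any of those shifts (Zhao and Pham) can supply at most 3 among them. So no valid schedule exists.
k = 3 works: Block 1→Wu, Block 2→Wu, Block 3→Pham, Block 4→Pham, Block 5→Zhao+Pham.
Loads: Wu 2, Zhao 1, Pham 3 — all ≤ 3.

3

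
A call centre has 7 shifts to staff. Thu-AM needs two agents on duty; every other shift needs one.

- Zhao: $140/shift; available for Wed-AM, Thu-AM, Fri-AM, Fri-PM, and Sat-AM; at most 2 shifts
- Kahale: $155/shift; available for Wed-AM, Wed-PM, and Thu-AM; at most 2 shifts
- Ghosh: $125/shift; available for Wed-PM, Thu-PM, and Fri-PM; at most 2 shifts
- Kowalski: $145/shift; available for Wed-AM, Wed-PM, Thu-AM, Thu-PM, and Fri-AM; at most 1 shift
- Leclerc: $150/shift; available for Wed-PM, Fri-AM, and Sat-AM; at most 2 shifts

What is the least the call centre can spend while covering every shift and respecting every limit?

$1130

Picking the cheapest available agent for each shift independently would cost $1080, but that ignores the shift limits.
An optimal schedule: Wed-AM→Zhao, Wed-PM→Leclerc, Thu-AM→Kowalski+Kahale, Thu-PM→Ghosh, Fri-AM→Leclerc, Fri-PM→Ghosh, Sat-AM→Zhao.
Total: 140 + 150 + 145 + 155 + 125 + 150 + 125 + 140 = $1130.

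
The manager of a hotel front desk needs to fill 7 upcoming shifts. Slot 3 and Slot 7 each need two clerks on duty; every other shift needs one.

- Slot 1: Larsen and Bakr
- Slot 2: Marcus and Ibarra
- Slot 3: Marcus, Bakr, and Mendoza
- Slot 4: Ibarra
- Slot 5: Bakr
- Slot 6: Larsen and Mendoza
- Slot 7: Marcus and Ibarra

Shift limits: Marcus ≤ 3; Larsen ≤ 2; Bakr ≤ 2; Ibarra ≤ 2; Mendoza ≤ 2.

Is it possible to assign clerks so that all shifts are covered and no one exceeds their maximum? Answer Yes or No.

Yes

Slot 4 can only be covered by Ibarra, so that assignment is forced.
Slot 5 can only be covered by Bakr, so that assignment is forced.
Slot 7 can only be covered by Marcus and Ibarra, so that assignment is forced.
One valid schedule: Slot 1→Larsen, Slot 2→Marcus, Slot 3→Marcus+Bakr, Slot 4→Ibarra, Slot 5→Bakr, Slot 6→Larsen, Slot 7→Marcus+Ibarra.
Loads: Marcus 3/3, Larsen 2/2, Bakr 2/2, Ibarra 2/2, Mendoza 0/2 — all within limits.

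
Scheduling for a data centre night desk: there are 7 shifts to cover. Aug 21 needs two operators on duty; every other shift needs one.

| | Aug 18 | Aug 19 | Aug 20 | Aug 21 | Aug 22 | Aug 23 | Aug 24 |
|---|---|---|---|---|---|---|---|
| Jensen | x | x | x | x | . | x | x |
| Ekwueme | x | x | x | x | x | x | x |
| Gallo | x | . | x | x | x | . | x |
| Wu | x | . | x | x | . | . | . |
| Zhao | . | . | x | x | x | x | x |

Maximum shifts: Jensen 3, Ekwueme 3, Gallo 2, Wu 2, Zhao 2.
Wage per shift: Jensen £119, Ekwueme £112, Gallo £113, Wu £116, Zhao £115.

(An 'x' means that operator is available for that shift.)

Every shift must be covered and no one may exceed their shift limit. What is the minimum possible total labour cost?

Picking the cheapest available operator for each shift independently would cost £897, but that ignores the shift limits.
An optimal schedule: Aug 18→Gallo, Aug 19→Ekwueme, Aug 20→Zhao, Aug 21→Zhao+Wu, Aug 22→Ekwueme, Aug 23→Ekwueme, Aug 24→Gallo.
Total: 113 + 112 + 115 + 115 + 116 + 112 + 112 + 113 = £908.

£908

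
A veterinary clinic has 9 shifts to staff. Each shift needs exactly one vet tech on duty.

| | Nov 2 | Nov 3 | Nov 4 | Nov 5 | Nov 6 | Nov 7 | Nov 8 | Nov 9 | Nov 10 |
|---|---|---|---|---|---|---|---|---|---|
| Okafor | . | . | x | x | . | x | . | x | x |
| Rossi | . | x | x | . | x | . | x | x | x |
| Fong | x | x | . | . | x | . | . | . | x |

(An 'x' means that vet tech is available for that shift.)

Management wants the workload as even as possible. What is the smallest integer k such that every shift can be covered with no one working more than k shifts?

3

With 3 vet techs and 9 worker-slots to fill, someone must work at least ⌈9/3⌉ = 3 shifts, so k ≥ 3.
k = 3 works: Nov 2→Fong, Nov 3→Rossi, Nov 4→Okafor, Nov 5→Okafor, Nov 6→Fong, Nov 7→Okafor, Nov 8→Rossi, Nov 9→Rossi, Nov 10→Fong.
Loads: Okafor 3, Rossi 3, Fong 3 — all ≤ 3.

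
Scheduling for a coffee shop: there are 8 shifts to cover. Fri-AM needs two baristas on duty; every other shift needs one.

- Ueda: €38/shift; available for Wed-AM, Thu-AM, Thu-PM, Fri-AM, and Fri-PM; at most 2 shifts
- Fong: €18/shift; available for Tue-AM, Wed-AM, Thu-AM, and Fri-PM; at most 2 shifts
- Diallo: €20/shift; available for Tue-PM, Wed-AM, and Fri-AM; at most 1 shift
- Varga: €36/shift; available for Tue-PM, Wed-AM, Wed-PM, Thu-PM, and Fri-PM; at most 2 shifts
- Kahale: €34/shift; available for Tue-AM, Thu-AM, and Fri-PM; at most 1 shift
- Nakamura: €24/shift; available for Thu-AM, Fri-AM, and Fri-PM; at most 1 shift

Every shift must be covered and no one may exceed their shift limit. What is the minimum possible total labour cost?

€262

Wed-PM can only be covered by Varga, so that assignment is forced.
Picking the cheapest available barista for each shift independently would cost €208, but that ignores the shift limits.
An optimal schedule: Tue-AM→Fong, Tue-PM→Diallo, Wed-AM→Fong, Wed-PM→Varga, Thu-AM→Kahale, Thu-PM→Ueda, Fri-AM→Ueda+Nakamura, Fri-PM→Varga.
Total: 18 + 20 + 18 + 36 + 34 + 38 + 38 + 24 + 36 = €262.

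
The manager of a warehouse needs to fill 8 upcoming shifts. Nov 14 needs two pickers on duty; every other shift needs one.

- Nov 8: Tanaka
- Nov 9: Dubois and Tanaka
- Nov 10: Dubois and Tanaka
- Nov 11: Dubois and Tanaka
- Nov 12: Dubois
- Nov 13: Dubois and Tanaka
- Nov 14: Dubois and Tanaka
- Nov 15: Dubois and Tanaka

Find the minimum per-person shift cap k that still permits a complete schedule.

5

With 2 pickers and 9 worker-slots to fill, someone must work at least ⌈9/2⌉ = 5 shifts, so k ≥ 5.
k = 5 works: Nov 8→Tanaka, Nov 9→Dubois, Nov 10→Dubois, Nov 11→Dubois, Nov 12→Dubois, Nov 13→Tanaka, Nov 14→Dubois+Tanaka, Nov 15→Tanaka.
Loads: Dubois 5, Tanaka 4 — all ≤ 5.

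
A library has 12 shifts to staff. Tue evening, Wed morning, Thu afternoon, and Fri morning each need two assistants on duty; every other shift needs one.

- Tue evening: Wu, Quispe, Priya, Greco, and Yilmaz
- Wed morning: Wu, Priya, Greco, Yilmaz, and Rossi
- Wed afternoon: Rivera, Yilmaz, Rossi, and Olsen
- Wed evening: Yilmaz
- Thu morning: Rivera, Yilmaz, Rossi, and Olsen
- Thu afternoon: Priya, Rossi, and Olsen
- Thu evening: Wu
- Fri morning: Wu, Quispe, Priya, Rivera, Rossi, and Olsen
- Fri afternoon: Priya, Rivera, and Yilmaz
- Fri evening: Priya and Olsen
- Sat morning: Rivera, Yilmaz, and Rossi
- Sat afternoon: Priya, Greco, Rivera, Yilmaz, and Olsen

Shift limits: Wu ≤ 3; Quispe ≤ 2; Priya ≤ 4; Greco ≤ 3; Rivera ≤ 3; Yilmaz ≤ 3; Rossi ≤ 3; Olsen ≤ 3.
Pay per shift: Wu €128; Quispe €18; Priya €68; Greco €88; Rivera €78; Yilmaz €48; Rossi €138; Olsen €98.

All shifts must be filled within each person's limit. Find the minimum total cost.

Wed evening can only be covered by Yilmaz, so that assignment is forced.
Thu evening can only be covered by Wu, so that assignment is forced.
Picking the cheapest available assistant for each shift independently would cost €918, but that ignores the shift limits.
An optimal schedule: Tue evening→Quispe+Greco, Wed morning→Priya+Greco, Wed afternoon→Rivera, Wed evening→Yilmaz, Thu morning→Rivera, Thu afternoon→Priya+Olsen, Thu evening→Wu, Fri morning→Quispe+Rivera, Fri afternoon→Yilmaz, Fri evening→Priya, Sat morning→Yilmaz, Sat afternoon→Priya.
Total: 18 + 88 + 68 + 88 + 78 + 48 + 78 + 68 + 98 + 128 + 18 + 78 + 48 + 68 + 48 + 68 = €1088.

€1088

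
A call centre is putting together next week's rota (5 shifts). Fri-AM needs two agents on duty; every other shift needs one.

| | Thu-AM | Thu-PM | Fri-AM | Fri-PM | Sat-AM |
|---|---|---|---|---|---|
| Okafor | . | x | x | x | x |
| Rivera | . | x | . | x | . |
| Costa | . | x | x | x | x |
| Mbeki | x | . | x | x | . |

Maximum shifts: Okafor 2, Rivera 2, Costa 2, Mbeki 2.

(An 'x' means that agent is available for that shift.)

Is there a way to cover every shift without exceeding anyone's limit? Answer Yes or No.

Yes

Thu-AM can only be covered by Mbeki, so that assignment is forced.
One valid schedule: Thu-AM→Mbeki, Thu-PM→Okafor, Fri-AM→Costa+Mbeki, Fri-PM→Rivera, Sat-AM→Okafor.
Loads: Okafor 2/2, Rivera 1/2, Costa 1/2, Mbeki 2/2 — all within limits.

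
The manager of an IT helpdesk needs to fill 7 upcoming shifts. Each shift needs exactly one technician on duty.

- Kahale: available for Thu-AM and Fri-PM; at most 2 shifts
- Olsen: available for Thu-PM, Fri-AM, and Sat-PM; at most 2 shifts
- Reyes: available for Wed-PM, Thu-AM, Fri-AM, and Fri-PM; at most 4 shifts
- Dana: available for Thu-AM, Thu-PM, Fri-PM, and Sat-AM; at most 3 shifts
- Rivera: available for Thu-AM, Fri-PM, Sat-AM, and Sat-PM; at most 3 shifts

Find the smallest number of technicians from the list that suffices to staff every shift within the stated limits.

3

7 slots to fill and no one can take more than 4, so at least ⌈7/4⌉ = 2 technicians are needed.
No set of 2 technicians can cover every shift (each such set leaves at least one shift with no one available or exceeds a cap).
Olsen, Reyes, and Dana alone can cover everything: Wed-PM→Reyes, Thu-AM→Reyes, Thu-PM→Olsen, Fri-AM→Reyes, Fri-PM→Reyes, Sat-AM→Dana, Sat-PM→Olsen.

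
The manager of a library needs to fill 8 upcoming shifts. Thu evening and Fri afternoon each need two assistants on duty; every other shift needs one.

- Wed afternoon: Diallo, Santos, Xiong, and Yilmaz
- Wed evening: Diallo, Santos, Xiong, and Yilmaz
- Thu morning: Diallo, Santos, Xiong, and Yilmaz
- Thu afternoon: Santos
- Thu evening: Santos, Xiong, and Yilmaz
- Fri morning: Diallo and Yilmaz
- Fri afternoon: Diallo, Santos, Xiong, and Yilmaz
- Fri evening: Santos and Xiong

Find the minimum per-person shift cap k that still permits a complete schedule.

3

With 4 assistants and 10 worker-slots to fill, someone must work at least ⌈10/4⌉ = 3 shifts, so k ≥ 3.
k = 3 works: Wed afternoon→Diallo, Wed evening→Diallo, Thu morning→Xiong, Thu afternoon→Santos, Thu evening→Santos+Xiong, Fri morning→Diallo, Fri afternoon→Xiong+Yilmaz, Fri evening→Santos.
Loads: Diallo 3, Santos 3, Xiong 3, Yilmaz 1 — all ≤ 3.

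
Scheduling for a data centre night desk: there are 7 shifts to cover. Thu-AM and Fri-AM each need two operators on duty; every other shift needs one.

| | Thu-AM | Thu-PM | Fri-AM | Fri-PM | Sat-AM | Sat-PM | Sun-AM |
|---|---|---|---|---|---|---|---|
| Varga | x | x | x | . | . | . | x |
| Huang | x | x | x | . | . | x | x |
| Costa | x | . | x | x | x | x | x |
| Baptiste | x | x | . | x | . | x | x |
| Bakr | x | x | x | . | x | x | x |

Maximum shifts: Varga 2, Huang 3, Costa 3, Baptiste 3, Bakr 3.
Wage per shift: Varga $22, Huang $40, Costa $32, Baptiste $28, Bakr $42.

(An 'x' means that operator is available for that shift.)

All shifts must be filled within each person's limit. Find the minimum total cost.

$264

Picking the cheapest available operator for each shift independently would cost $236, but that ignores the shift limits.
An optimal schedule: Thu-AM→Baptiste+Costa, Thu-PM→Varga, Fri-AM→Costa+Huang, Fri-PM→Baptiste, Sat-AM→Costa, Sat-PM→Baptiste, Sun-AM→Varga.
Total: 28 + 32 + 22 + 32 + 40 + 28 + 32 + 28 + 22 = $264.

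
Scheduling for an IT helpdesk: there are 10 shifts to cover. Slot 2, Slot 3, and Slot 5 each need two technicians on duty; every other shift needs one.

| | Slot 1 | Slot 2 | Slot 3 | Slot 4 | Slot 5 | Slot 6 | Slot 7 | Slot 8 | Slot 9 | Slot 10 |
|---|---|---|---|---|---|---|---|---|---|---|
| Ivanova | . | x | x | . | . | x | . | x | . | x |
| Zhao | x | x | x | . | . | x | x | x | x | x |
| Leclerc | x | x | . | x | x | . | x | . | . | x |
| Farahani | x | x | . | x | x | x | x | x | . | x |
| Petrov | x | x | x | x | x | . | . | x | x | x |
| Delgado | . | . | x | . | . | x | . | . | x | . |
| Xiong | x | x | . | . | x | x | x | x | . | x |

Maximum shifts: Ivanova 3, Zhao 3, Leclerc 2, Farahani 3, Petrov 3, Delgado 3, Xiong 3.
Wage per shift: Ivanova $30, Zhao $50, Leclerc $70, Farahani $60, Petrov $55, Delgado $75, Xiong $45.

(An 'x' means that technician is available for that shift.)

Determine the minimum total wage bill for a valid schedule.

Picking the cheapest available technician for each shift independently would cost $540, but that ignores the shift limits.
An optimal schedule: Slot 1→Xiong, Slot 2→Petrov+Farahani, Slot 3→Ivanova+Zhao, Slot 4→Petrov, Slot 5→Xiong+Petrov, Slot 6→Ivanova, Slot 7→Xiong, Slot 8→Ivanova, Slot 9→Zhao, Slot 10→Zhao.
Total: 45 + 55 + 60 + 30 + 50 + 55 + 45 + 55 + 30 + 45 + 30 + 50 + 50 = $600.

$600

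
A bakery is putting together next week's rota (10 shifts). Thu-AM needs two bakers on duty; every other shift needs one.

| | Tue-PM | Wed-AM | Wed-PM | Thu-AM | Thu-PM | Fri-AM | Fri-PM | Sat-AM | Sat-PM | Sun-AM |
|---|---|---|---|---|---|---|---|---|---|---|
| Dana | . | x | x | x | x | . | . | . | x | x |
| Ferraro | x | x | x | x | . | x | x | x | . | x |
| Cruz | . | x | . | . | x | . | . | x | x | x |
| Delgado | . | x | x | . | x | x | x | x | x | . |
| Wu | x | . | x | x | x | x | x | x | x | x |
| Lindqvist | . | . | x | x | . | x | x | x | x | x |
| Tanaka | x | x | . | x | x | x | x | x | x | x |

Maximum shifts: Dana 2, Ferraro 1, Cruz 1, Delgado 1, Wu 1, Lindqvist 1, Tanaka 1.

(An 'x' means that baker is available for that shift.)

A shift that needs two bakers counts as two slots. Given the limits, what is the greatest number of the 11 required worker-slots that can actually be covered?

8

Total capacity across all bakers is 2+1+1+1+1+1+1 = 8, and 11 slots are needed, so at most 8 can be filled.
An assignment achieving 8: Tue-PM→Ferraro, Wed-AM→Dana, Wed-PM→Dana, Thu-AM→Wu+Lindqvist, Thu-PM→Cruz, Fri-AM→Delgado, Fri-PM→Tanaka.
Loads: Dana 2/2, Ferraro 1/1, Cruz 1/1, Delgado 1/1, Wu 1/1, Lindqvist 1/1, Tanaka 1/1.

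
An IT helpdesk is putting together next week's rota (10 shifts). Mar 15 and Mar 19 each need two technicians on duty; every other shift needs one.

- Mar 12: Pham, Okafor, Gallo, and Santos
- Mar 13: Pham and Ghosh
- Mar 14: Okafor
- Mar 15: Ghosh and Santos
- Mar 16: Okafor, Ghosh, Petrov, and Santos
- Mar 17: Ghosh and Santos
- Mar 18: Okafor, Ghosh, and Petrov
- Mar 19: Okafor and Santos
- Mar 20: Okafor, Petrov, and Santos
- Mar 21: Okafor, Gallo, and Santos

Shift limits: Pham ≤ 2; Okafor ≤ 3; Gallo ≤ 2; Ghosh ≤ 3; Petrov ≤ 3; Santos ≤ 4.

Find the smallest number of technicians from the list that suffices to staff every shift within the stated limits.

4

12 slots to fill and no one can take more than 4, so at least ⌈12/4⌉ = 3 technicians are needed.
Any 3 technicians together have capacity at most 4+3+3 = 10 < 12 slots, so 3 can never suffice.
Pham, Okafor, Ghosh, and Santos alone can cover everything: Mar 12→Pham, Mar 13→Pham, Mar 14→Okafor, Mar 15→Ghosh+Santos, Mar 16→Ghosh, Mar 17→Ghosh, Mar 18→Okafor, Mar 19→Okafor+Santos, Mar 20→Santos, Mar 21→Santos.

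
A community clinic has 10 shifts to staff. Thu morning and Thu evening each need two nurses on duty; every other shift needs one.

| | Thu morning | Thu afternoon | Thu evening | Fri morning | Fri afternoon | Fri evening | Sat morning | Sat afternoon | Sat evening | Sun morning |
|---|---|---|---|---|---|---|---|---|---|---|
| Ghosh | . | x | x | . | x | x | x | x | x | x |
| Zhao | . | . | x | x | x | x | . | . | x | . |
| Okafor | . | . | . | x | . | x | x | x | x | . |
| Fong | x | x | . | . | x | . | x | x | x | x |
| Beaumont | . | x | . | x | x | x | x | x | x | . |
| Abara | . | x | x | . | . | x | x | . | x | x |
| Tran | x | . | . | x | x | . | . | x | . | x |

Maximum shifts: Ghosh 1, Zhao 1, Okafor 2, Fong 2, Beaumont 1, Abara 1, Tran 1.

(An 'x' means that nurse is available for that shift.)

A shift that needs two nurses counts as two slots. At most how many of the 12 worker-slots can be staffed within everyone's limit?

Total capacity across all nurses is 1+1+2+2+1+1+1 = 9, and 12 slots are needed, so at most 9 can be filled.
An assignment achieving 9: Thu morning→Fong+Tran, Thu afternoon→Fong, Thu evening→Ghosh+Zhao, Fri morning→Okafor, Fri afternoon→Beaumont, Fri evening→Okafor, Sun morning→Abara.
Loads: Ghosh 1/1, Zhao 1/1, Okafor 2/2, Fong 2/2, Beaumont 1/1, Abara 1/1, Tran 1/1.

9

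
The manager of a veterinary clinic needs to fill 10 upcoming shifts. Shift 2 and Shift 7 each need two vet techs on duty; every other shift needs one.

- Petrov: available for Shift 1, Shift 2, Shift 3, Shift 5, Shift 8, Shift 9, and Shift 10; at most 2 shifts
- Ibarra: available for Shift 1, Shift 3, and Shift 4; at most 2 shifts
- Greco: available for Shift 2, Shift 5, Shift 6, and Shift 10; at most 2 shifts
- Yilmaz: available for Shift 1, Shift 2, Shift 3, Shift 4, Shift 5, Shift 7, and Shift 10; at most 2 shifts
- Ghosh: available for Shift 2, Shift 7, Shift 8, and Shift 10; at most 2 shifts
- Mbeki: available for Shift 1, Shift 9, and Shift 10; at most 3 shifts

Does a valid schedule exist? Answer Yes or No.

Shift 6 can only be covered by Greco, so that assignment is forced.
Shift 7 can only be covered by Yilmaz and Ghosh, so that assignment is forced.
One valid schedule: Shift 1→Mbeki, Shift 2→Yilmaz+Ghosh, Shift 3→Ibarra, Shift 4→Ibarra, Shift 5→Greco, Shift 6→Greco, Shift 7→Yilmaz+Ghosh, Shift 8→Petrov, Shift 9→Petrov, Shift 10→Mbeki.
Loads: Petrov 2/2, Ibarra 2/2, Greco 2/2, Yilmaz 2/2, Ghosh 2/2, Mbeki 2/3 — all within limits.

Yes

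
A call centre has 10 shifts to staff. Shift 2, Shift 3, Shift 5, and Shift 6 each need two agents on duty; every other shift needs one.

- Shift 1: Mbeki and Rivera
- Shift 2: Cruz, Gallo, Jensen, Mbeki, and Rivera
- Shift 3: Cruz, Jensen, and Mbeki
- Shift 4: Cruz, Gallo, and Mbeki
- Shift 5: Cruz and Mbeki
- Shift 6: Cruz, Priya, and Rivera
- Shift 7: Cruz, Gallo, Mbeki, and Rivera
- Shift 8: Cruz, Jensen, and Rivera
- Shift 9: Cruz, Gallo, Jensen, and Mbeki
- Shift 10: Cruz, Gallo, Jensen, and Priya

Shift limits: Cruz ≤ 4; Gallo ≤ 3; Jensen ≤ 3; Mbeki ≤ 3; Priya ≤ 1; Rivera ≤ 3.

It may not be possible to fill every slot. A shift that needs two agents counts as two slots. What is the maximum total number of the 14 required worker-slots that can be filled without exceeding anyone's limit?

14

Total capacity across all agents is 4+3+3+3+1+3 = 17, and 14 slots are needed, so at most 14 can be filled.
An assignment achieving 14: Shift 1→Mbeki, Shift 2→Jensen+Mbeki, Shift 3→Cruz+Jensen, Shift 4→Cruz, Shift 5→Cruz+Mbeki, Shift 6→Cruz+Priya, Shift 7→Gallo, Shift 8→Jensen, Shift 9→Gallo, Shift 10→Gallo.
Loads: Cruz 4/4, Gallo 3/3, Jensen 3/3, Mbeki 3/3, Priya 1/1, Rivera 0/3.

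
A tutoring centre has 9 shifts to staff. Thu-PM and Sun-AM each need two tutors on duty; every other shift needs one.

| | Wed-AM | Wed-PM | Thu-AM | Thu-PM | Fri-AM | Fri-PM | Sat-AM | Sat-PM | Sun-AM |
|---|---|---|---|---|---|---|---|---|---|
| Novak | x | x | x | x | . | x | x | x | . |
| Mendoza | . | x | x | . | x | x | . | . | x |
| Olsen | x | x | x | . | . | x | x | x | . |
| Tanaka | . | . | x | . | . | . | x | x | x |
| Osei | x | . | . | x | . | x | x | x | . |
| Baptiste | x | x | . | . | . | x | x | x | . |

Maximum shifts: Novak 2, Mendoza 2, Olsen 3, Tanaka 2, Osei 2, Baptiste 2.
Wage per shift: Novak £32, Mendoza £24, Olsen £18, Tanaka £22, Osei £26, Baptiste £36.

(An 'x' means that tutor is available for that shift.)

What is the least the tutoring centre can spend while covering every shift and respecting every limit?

Thu-PM can only be covered by Novak and Osei, so that assignment is forced.
Fri-AM can only be covered by Mendoza, so that assignment is forced.
Sun-AM can only be covered by Mendoza and Tanaka, so that assignment is forced.
Picking the cheapest available tutor for each shift independently would cost £236, but that ignores the shift limits.
An optimal schedule: Wed-AM→Novak, Wed-PM→Olsen, Thu-AM→Olsen, Thu-PM→Novak+Osei, Fri-AM→Mendoza, Fri-PM→Olsen, Sat-AM→Tanaka, Sat-PM→Osei, Sun-AM→Mendoza+Tanaka.
Total: 32 + 18 + 18 + 32 + 26 + 24 + 18 + 22 + 26 + 24 + 22 = £262.

£262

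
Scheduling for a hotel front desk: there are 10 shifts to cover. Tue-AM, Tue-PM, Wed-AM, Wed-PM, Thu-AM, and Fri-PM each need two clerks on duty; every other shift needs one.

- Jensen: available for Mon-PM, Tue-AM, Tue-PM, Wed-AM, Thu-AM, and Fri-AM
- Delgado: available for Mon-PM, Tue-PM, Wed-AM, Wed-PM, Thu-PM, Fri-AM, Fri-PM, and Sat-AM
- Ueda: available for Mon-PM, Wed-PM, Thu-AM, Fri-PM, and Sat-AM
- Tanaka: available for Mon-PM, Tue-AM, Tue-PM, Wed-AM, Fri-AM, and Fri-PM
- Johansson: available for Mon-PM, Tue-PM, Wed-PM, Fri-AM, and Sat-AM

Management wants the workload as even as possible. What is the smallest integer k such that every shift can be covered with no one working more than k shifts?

4

With 5 clerks and 16 worker-slots to fill, someone must work at least ⌈16/5⌉ = 4 shifts, so k ≥ 4.
k = 4 works: Mon-PM→Tanaka, Tue-AM→Jensen+Tanaka, Tue-PM→Tanaka+Johansson, Wed-AM→Jensen+Delgado, Wed-PM→Delgado+Ueda, Thu-AM→Jensen+Ueda, Thu-PM→Delgado, Fri-AM→Jensen, Fri-PM→Delgado+Ueda, Sat-AM→Ueda.
Loads: Jensen 4, Delgado 4, Ueda 4, Tanaka 3, Johansson 1 — all ≤ 4.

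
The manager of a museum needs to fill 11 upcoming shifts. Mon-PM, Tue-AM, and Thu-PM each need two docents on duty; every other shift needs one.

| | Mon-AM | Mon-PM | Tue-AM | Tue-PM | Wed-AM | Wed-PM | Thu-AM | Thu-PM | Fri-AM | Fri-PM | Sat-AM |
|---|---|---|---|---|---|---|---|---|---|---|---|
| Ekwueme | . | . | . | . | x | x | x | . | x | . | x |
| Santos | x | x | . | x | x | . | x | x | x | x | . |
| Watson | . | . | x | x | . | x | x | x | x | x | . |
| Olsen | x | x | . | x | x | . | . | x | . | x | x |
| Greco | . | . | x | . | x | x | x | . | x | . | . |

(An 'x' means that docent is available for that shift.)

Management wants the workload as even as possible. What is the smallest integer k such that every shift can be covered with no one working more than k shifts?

3

With 5 docents and 14 worker-slots to fill, someone must work at least ⌈14/5⌉ = 3 shifts, so k ≥ 3.
k = 3 works: Mon-AM→Santos, Mon-PM→Santos+Olsen, Tue-AM→Watson+Greco, Tue-PM→Santos, Wed-AM→Ekwueme, Wed-PM→Ekwueme, Thu-AM→Greco, Thu-PM→Watson+Olsen, Fri-AM→Greco, Fri-PM→Watson, Sat-AM→Ekwueme.
Loads: Ekwueme 3, Santos 3, Watson 3, Olsen 2, Greco 3 — all ≤ 3.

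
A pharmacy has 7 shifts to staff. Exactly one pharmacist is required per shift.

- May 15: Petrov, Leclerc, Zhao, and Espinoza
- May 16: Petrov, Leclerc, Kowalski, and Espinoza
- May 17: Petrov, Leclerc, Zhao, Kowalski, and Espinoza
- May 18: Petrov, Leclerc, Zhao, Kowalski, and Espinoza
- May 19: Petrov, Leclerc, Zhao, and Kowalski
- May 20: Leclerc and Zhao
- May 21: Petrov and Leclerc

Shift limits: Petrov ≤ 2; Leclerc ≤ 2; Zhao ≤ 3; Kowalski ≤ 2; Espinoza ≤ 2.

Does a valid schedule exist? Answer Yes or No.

Yes

One valid schedule: May 15→Petrov, May 16→Leclerc, May 17→Zhao, May 18→Zhao, May 19→Zhao, May 20→Leclerc, May 21→Petrov.
Loads: Petrov 2/2, Leclerc 2/2, Zhao 3/3, Kowalski 0/2, Espinoza 0/2 — all within limits.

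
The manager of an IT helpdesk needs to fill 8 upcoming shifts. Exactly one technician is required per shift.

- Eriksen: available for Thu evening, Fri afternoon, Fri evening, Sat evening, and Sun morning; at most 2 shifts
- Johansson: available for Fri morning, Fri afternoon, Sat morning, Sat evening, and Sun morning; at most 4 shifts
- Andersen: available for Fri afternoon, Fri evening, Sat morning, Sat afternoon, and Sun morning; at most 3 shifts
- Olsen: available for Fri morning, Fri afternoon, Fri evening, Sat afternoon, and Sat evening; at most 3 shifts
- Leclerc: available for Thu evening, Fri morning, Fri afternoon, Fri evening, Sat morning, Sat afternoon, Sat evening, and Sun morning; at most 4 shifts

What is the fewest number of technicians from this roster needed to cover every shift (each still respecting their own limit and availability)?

2

8 slots to fill and no one can take more than 4, so at least ⌈8/4⌉ = 2 technicians are needed.
Johansson and Leclerc alone can cover everything: Thu evening→Leclerc, Fri morning→Johansson, Fri afternoon→Johansson, Fri evening→Leclerc, Sat morning→Johansson, Sat afternoon→Leclerc, Sat evening→Johansson, Sun morning→Leclerc.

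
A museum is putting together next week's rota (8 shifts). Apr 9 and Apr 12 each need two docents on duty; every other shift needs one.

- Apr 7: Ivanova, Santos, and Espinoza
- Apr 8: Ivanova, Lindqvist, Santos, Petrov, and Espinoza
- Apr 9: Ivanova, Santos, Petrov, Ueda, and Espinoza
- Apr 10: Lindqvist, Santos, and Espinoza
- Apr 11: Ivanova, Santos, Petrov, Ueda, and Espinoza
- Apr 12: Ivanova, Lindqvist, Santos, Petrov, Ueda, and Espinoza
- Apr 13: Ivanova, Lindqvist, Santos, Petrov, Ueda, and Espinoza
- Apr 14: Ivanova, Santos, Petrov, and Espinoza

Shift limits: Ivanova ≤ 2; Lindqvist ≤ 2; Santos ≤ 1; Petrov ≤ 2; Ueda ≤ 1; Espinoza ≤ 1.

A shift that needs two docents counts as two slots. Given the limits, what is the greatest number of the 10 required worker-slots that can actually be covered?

Total capacity across all docents is 2+2+1+2+1+1 = 9, and 10 slots are needed, so at most 9 can be filled.
An assignment achieving 9: Apr 7→Ivanova, Apr 8→Lindqvist, Apr 9→Santos+Petrov, Apr 10→Lindqvist, Apr 11→Petrov, Apr 12→Ueda+Espinoza, Apr 14→Ivanova.
Loads: Ivanova 2/2, Lindqvist 2/2, Santos 1/1, Petrov 2/2, Ueda 1/1, Espinoza 1/1.

9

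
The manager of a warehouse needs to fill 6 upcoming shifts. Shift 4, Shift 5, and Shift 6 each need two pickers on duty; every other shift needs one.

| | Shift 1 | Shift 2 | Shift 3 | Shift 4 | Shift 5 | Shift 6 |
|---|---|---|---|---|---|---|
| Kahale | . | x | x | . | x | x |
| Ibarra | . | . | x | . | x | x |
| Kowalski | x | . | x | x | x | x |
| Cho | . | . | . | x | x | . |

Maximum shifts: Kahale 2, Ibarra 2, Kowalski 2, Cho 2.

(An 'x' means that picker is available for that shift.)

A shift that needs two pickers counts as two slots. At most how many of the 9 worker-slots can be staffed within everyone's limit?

Total capacity across all pickers is 2+2+2+2 = 8, and 9 slots are needed, so at most 8 can be filled.
An assignment achieving 8: Shift 1→Kowalski, Shift 2→Kahale, Shift 3→Kahale, Shift 4→Kowalski+Cho, Shift 5→Ibarra+Cho, Shift 6→Ibarra.
Loads: Kahale 2/2, Ibarra 2/2, Kowalski 2/2, Cho 2/2.

8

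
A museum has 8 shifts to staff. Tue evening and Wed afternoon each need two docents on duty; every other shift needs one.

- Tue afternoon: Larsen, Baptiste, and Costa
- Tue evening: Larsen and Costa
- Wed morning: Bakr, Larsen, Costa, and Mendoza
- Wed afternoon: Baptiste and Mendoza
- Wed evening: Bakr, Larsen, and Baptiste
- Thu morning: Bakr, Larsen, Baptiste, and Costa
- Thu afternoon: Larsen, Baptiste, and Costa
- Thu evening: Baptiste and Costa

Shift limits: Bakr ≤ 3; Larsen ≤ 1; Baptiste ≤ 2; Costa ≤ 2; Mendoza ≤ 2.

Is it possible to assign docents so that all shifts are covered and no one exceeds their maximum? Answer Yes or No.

No

Total capacity is 10 and 10 slots are needed, so capacity alone doesn't rule it out.
Shifts {Tue afternoon, Tue evening, Wed afternoon, Thu afternoon, Thu evening} need 7 worker-slots in total, but the docents available for any of those shifts (Larsen, Baptiste, Costa, and Mendoza) can supply at most 6 among them. So no valid schedule exists.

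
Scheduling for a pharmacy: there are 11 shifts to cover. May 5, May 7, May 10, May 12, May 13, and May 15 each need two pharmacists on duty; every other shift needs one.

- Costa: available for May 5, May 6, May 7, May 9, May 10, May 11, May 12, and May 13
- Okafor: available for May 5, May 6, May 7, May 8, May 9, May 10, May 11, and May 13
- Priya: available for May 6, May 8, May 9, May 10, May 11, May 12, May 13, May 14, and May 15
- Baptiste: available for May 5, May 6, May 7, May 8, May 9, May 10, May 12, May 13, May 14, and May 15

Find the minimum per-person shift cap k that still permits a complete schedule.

5

With 4 pharmacists and 17 worker-slots to fill, someone must work at least ⌈17/4⌉ = 5 shifts, so k ≥ 5.
k = 5 works: May 5→Costa+Okafor, May 6→Costa, May 7→Costa+Okafor, May 8→Okafor, May 9→Okafor, May 10→Okafor+Priya, May 11→Costa, May 12→Costa+Priya, May 13→Priya+Baptiste, May 14→Priya, May 15→Priya+Baptiste.
Loads: Costa 5, Okafor 5, Priya 5, Baptiste 2 — all ≤ 5.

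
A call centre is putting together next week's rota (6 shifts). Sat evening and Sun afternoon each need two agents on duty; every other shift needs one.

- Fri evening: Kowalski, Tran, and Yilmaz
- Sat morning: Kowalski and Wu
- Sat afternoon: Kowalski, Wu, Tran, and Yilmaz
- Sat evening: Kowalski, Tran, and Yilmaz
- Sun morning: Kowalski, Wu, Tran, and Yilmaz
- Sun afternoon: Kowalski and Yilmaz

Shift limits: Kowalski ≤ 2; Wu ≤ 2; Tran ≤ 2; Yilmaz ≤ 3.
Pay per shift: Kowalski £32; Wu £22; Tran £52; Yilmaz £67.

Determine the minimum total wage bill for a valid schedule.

Sun afternoon can only be covered by Kowalski and Yilmaz, so that assignment is forced.
Picking the cheapest available agent for each shift independently would cost £281, but that ignores the shift limits.
An optimal schedule: Fri evening→Tran, Sat morning→Kowalski, Sat afternoon→Wu, Sat evening→Tran+Yilmaz, Sun morning→Wu, Sun afternoon→Kowalski+Yilmaz.
Total: 52 + 32 + 22 + 52 + 67 + 22 + 32 + 67 = £346.

£346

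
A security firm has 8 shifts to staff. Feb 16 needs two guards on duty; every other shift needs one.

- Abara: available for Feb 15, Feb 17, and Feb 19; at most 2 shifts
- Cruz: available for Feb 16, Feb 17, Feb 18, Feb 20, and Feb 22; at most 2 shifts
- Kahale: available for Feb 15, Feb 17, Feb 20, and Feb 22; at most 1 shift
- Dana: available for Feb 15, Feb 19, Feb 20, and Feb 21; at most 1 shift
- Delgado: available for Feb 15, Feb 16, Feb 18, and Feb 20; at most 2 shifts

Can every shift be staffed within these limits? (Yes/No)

No

Total capacity is 2+2+1+1+2 = 8 but 9 worker-slots are needed — infeasible.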